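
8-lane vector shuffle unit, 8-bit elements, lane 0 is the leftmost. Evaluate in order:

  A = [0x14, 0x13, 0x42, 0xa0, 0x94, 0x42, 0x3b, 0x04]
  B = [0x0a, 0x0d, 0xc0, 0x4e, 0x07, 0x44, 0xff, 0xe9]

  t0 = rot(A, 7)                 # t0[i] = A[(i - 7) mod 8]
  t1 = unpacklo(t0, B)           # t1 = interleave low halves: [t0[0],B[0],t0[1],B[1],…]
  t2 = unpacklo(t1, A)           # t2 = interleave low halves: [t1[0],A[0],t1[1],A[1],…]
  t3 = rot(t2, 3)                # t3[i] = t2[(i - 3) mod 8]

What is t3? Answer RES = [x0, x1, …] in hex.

RES = [0x42, 0x0d, 0xa0, 0x13, 0x14, 0x0a, 0x13, 0x42]

→ t0 |13|42|a0|94|42|3b|04|14|
→ t1 |13|0a|42|0d|a0|c0|94|4e|
→ t2 |13|14|0a|13|42|42|0d|a0|
→ t3 |42|0d|a0|13|14|0a|13|42|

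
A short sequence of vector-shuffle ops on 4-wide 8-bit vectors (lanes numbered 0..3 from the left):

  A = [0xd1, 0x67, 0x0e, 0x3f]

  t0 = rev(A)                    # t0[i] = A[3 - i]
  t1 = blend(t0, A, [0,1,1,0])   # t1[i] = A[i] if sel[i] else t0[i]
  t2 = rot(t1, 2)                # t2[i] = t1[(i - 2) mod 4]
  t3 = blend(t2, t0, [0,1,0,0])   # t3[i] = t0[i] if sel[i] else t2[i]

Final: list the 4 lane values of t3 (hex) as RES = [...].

t0 = [0x3f, 0x0e, 0x67, 0xd1]
t1 = [0x3f, 0x67, 0x0e, 0xd1]
t2 = [0x0e, 0xd1, 0x3f, 0x67]
t3 = [0x0e, 0x0e, 0x3f, 0x67]

RES = [0x0e, 0x0e, 0x3f, 0x67]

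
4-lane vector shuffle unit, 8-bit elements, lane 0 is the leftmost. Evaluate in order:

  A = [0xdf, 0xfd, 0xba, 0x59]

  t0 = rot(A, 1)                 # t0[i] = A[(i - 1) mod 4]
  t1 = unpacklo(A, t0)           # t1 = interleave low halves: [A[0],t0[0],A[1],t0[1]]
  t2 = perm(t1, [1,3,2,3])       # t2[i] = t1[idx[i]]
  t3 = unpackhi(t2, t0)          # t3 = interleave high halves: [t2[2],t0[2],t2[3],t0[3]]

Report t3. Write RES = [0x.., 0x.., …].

  t0: 59 df fd ba
  t1: df 59 fd df
  t2: 59 df fd df
  t3: fd fd df ba

RES = [ 0xfd  0xfd  0xdf  0xba ]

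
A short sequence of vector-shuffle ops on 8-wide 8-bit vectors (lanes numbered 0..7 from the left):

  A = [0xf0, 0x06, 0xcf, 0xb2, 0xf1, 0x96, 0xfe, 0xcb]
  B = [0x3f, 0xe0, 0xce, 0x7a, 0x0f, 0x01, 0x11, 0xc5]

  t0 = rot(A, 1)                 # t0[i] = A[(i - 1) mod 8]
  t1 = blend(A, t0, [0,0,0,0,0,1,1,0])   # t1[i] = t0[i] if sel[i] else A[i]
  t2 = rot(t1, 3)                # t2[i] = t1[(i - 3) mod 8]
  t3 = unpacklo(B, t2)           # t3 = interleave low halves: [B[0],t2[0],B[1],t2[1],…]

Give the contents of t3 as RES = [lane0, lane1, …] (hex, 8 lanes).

→ t0 |cb|f0|06|cf|b2|f1|96|fe|
→ t1 |f0|06|cf|b2|f1|f1|96|cb|
→ t2 |f1|96|cb|f0|06|cf|b2|f1|
→ t3 |3f|f1|e0|96|ce|cb|7a|f0|

RES = [0x3f, 0xf1, 0xe0, 0x96, 0xce, 0xcb, 0x7a, 0xf0]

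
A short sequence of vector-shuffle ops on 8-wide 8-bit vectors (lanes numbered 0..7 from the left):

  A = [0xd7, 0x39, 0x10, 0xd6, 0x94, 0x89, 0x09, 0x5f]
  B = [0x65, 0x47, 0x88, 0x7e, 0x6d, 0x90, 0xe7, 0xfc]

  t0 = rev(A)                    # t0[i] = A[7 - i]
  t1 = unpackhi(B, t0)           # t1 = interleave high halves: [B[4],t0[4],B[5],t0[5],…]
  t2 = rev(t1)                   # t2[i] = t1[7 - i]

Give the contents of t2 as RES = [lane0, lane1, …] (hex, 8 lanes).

RES = [ 0xd7  0xfc  0x39  0xe7  0x10  0x90  0xd6  0x6d ]

→ t0 |5f|09|89|94|d6|10|39|d7|
→ t1 |6d|d6|90|10|e7|39|fc|d7|
→ t2 |d7|fc|39|e7|10|90|d6|6d|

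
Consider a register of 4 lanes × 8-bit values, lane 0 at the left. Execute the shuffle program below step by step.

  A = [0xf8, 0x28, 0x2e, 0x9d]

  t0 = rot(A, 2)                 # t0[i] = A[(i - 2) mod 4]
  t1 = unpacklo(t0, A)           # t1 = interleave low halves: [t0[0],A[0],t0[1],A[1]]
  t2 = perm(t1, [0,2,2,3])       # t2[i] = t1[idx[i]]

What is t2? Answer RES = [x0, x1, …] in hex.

RES = [0x2e, 0x9d, 0x9d, 0x28]

  t0: 2e 9d f8 28
  t1: 2e f8 9d 28
  t2: 2e 9d 9d 28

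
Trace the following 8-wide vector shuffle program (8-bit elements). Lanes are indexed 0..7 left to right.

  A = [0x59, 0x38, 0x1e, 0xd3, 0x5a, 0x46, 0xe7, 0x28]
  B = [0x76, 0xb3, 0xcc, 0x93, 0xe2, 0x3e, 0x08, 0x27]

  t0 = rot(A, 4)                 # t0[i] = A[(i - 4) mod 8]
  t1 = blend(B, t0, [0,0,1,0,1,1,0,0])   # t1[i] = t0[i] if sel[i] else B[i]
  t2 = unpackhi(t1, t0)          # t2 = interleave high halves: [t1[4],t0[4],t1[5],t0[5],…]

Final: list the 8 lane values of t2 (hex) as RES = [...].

RES = [0x59, 0x59, 0x38, 0x38, 0x08, 0x1e, 0x27, 0xd3]

  t0: 5a 46 e7 28 59 38 1e d3
  t1: 76 b3 e7 93 59 38 08 27
  t2: 59 59 38 38 08 1e 27 d3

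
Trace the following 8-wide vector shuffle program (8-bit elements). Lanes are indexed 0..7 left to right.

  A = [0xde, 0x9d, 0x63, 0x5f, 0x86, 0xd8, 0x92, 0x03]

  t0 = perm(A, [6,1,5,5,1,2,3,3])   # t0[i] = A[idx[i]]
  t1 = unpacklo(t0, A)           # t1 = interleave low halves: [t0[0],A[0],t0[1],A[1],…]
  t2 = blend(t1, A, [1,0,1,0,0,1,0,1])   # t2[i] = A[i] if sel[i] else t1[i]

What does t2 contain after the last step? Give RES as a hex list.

RES = [0xde, 0xde, 0x63, 0x9d, 0xd8, 0xd8, 0xd8, 0x03]

→ t0 |92|9d|d8|d8|9d|63|5f|5f|
→ t1 |92|de|9d|9d|d8|63|d8|5f|
→ t2 |de|de|63|9d|d8|d8|d8|03|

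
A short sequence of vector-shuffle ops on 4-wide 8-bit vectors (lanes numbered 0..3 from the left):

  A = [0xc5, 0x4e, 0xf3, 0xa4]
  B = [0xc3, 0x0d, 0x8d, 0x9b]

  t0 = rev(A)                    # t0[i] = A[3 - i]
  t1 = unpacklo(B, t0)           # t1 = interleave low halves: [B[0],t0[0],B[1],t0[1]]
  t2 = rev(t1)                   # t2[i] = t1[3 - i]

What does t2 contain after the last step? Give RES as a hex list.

RES = [ 0xf3  0x0d  0xa4  0xc3 ]

  t0: a4 f3 4e c5
  t1: c3 a4 0d f3
  t2: f3 0d a4 c3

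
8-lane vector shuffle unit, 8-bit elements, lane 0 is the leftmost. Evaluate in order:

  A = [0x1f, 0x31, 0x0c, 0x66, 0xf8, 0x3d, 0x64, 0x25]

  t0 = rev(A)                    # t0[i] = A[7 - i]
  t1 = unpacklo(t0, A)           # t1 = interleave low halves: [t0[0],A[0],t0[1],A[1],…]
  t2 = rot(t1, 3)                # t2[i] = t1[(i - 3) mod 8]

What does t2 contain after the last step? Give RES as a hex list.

t0 = [0x25, 0x64, 0x3d, 0xf8, 0x66, 0x0c, 0x31, 0x1f]
t1 = [0x25, 0x1f, 0x64, 0x31, 0x3d, 0x0c, 0xf8, 0x66]
t2 = [0x0c, 0xf8, 0x66, 0x25, 0x1f, 0x64, 0x31, 0x3d]

RES = [ 0x0c  0xf8  0x66  0x25  0x1f  0x64  0x31  0x3d ]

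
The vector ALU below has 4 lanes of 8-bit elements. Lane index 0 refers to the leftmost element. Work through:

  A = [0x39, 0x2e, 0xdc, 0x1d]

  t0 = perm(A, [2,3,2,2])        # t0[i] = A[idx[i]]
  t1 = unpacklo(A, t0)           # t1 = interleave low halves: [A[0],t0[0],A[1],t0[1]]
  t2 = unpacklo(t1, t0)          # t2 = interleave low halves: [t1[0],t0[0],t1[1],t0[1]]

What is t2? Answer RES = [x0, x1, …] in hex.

RES = [ 0x39  0xdc  0xdc  0x1d ]

→ t0 |dc|1d|dc|dc|
→ t1 |39|dc|2e|1d|
→ t2 |39|dc|dc|1d|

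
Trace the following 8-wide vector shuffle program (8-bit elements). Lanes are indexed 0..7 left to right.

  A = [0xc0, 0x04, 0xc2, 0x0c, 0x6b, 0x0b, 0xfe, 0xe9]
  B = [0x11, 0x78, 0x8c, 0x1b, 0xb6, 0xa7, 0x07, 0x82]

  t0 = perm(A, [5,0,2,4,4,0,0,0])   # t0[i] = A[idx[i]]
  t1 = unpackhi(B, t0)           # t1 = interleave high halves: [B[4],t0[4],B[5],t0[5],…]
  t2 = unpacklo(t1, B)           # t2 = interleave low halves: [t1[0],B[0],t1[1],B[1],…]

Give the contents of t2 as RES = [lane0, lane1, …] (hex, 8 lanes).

RES = [ 0xb6  0x11  0x6b  0x78  0xa7  0x8c  0xc0  0x1b ]

  t0: 0b c0 c2 6b 6b c0 c0 c0
  t1: b6 6b a7 c0 07 c0 82 c0
  t2: b6 11 6b 78 a7 8c c0 1b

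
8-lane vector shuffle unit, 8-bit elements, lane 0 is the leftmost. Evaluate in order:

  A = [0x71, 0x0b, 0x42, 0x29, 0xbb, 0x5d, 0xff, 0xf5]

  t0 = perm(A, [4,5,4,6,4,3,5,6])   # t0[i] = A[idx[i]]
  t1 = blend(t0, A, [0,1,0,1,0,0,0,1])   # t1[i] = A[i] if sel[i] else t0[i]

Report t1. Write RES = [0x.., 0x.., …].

RES = [ 0xbb  0x0b  0xbb  0x29  0xbb  0x29  0x5d  0xf5 ]

→ t0 |bb|5d|bb|ff|bb|29|5d|ff|
→ t1 |bb|0b|bb|29|bb|29|5d|f5|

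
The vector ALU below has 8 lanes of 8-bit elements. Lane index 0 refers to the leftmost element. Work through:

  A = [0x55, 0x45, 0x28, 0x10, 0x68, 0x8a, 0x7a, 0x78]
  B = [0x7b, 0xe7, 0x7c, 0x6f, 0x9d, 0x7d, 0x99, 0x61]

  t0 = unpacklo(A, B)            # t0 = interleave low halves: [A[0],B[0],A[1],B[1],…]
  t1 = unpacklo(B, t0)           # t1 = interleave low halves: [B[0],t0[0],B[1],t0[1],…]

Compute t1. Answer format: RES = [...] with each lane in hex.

RES = [0x7b, 0x55, 0xe7, 0x7b, 0x7c, 0x45, 0x6f, 0xe7]

→ t0 |55|7b|45|e7|28|7c|10|6f|
→ t1 |7b|55|e7|7b|7c|45|6f|e7|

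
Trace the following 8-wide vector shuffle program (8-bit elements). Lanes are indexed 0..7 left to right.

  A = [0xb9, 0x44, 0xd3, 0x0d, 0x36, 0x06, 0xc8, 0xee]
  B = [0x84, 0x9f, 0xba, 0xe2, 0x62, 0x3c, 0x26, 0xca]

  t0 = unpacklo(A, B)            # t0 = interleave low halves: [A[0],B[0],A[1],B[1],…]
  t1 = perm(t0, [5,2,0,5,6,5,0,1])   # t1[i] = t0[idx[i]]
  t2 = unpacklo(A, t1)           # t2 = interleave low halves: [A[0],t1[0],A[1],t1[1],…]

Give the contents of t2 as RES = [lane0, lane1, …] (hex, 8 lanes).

  t0: b9 84 44 9f d3 ba 0d e2
  t1: ba 44 b9 ba 0d ba b9 84
  t2: b9 ba 44 44 d3 b9 0d ba

RES = [ 0xb9  0xba  0x44  0x44  0xd3  0xb9  0x0d  0xba ]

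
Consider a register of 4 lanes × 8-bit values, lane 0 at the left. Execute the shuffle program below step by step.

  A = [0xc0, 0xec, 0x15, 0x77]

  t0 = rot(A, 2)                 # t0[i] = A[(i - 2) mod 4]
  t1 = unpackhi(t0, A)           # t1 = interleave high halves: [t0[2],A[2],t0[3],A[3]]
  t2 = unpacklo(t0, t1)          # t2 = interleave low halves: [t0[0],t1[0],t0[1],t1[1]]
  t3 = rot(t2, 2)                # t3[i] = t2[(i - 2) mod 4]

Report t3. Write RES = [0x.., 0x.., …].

RES = [ 0x77  0x15  0x15  0xc0 ]

  t0: 15 77 c0 ec
  t1: c0 15 ec 77
  t2: 15 c0 77 15
  t3: 77 15 15 c0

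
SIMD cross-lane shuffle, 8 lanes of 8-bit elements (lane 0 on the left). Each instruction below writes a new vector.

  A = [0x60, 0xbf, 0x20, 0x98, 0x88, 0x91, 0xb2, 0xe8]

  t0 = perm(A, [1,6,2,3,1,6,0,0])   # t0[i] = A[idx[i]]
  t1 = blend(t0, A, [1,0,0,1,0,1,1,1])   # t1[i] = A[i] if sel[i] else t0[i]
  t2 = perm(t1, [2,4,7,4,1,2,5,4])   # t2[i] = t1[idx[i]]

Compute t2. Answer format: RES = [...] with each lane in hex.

  t0: bf b2 20 98 bf b2 60 60
  t1: 60 b2 20 98 bf 91 b2 e8
  t2: 20 bf e8 bf b2 20 91 bf

RES = [0x20, 0xbf, 0xe8, 0xbf, 0xb2, 0x20, 0x91, 0xbf]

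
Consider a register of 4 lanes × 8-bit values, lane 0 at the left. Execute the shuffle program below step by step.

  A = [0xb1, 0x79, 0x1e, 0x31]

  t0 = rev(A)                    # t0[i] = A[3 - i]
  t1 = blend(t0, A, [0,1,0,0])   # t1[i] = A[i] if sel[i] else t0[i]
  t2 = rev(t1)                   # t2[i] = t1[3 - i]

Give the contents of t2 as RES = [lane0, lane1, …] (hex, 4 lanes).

→ t0 |31|1e|79|b1|
→ t1 |31|79|79|b1|
→ t2 |b1|79|79|31|

RES = [0xb1, 0x79, 0x79, 0x31]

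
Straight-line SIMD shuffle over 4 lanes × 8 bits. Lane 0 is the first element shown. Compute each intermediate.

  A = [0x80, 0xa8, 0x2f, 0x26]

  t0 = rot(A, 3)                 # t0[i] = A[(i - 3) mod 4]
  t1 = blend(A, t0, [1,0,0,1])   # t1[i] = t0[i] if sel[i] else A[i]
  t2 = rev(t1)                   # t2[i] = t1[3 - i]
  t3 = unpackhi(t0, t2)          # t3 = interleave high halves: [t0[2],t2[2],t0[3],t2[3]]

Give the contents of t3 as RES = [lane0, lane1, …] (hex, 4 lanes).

  t0: a8 2f 26 80
  t1: a8 a8 2f 80
  t2: 80 2f a8 a8
  t3: 26 a8 80 a8

RES = [0x26, 0xa8, 0x80, 0xa8]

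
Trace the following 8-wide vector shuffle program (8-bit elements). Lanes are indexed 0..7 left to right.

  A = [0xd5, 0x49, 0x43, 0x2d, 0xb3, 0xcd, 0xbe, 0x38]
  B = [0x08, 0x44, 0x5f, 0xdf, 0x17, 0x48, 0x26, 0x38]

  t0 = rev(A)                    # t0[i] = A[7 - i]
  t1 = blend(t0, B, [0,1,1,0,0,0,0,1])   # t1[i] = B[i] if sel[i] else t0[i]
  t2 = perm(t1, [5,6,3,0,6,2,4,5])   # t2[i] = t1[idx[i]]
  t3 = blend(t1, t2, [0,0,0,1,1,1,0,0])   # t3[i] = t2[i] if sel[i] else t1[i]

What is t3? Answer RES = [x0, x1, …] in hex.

RES = [0x38, 0x44, 0x5f, 0x38, 0x49, 0x5f, 0x49, 0x38]

→ t0 |38|be|cd|b3|2d|43|49|d5|
→ t1 |38|44|5f|b3|2d|43|49|38|
→ t2 |43|49|b3|38|49|5f|2d|43|
→ t3 |38|44|5f|38|49|5f|49|38|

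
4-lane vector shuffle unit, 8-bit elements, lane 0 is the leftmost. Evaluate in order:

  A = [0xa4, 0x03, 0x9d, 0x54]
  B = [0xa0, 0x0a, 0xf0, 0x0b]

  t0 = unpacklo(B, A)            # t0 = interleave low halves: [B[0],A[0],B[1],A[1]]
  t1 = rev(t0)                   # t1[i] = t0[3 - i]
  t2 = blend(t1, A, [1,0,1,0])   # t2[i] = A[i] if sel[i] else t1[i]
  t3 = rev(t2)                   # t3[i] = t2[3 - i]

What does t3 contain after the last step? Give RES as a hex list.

→ t0 |a0|a4|0a|03|
→ t1 |03|0a|a4|a0|
→ t2 |a4|0a|9d|a0|
→ t3 |a0|9d|0a|a4|

RES = [0xa0, 0x9d, 0x0a, 0xa4]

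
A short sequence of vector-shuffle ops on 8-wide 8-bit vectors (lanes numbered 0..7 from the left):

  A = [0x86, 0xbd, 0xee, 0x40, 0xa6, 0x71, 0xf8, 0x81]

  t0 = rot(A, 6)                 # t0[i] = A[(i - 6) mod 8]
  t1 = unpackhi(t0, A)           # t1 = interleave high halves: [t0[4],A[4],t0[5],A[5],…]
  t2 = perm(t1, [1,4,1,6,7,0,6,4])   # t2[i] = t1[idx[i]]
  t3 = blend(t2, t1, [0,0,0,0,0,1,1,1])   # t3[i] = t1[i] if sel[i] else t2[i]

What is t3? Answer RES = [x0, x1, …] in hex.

RES = [ 0xa6  0x86  0xa6  0xbd  0x81  0xf8  0xbd  0x81 ]

→ t0 |ee|40|a6|71|f8|81|86|bd|
→ t1 |f8|a6|81|71|86|f8|bd|81|
→ t2 |a6|86|a6|bd|81|f8|bd|86|
→ t3 |a6|86|a6|bd|81|f8|bd|81|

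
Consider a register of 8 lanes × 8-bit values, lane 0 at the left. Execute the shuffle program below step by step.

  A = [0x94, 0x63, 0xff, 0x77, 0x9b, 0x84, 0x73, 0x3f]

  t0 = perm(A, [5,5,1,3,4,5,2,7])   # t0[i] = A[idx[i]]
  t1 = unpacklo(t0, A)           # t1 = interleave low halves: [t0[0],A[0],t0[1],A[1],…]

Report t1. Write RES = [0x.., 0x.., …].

RES = [0x84, 0x94, 0x84, 0x63, 0x63, 0xff, 0x77, 0x77]

→ t0 |84|84|63|77|9b|84|ff|3f|
→ t1 |84|94|84|63|63|ff|77|77|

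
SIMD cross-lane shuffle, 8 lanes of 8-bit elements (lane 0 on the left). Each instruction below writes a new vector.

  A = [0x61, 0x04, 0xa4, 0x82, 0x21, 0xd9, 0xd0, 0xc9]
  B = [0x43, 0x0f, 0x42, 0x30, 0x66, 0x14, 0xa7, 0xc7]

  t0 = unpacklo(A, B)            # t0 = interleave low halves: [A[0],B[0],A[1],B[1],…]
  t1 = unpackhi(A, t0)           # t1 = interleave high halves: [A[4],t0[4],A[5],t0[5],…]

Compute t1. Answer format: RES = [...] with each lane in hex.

RES = [0x21, 0xa4, 0xd9, 0x42, 0xd0, 0x82, 0xc9, 0x30]

  t0: 61 43 04 0f a4 42 82 30
  t1: 21 a4 d9 42 d0 82 c9 30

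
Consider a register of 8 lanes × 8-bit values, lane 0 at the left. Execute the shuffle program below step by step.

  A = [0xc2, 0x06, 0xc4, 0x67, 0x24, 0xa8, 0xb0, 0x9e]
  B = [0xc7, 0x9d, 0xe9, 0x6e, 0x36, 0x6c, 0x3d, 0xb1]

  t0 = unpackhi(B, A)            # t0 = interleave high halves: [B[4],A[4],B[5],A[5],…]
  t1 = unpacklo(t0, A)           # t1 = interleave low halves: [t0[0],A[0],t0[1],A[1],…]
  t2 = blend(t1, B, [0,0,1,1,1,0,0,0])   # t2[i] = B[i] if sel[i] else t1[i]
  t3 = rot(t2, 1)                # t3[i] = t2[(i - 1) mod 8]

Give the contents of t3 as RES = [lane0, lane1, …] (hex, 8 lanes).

RES = [ 0x67  0x36  0xc2  0xe9  0x6e  0x36  0xc4  0xa8 ]

→ t0 |36|24|6c|a8|3d|b0|b1|9e|
→ t1 |36|c2|24|06|6c|c4|a8|67|
→ t2 |36|c2|e9|6e|36|c4|a8|67|
→ t3 |67|36|c2|e9|6e|36|c4|a8|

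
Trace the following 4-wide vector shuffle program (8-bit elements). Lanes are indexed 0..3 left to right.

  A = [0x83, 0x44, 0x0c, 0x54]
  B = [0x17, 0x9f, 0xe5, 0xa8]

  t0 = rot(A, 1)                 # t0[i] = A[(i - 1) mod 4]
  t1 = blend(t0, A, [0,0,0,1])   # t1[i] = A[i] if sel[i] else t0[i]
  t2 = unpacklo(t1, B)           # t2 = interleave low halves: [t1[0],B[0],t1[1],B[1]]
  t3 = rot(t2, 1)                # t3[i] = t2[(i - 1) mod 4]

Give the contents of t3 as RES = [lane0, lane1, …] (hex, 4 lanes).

→ t0 |54|83|44|0c|
→ t1 |54|83|44|54|
→ t2 |54|17|83|9f|
→ t3 |9f|54|17|83|

RES = [0x9f, 0x54, 0x17, 0x83]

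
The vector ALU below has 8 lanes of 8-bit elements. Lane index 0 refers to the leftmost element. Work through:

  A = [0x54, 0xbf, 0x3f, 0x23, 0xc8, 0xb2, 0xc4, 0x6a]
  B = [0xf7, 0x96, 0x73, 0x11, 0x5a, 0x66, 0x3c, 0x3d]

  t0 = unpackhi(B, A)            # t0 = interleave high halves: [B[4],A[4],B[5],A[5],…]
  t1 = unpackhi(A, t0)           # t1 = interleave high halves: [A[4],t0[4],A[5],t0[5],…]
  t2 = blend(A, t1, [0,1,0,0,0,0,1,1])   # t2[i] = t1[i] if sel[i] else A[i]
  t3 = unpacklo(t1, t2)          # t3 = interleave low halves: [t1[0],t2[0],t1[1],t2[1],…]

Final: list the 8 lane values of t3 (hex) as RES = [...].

→ t0 |5a|c8|66|b2|3c|c4|3d|6a|
→ t1 |c8|3c|b2|c4|c4|3d|6a|6a|
→ t2 |54|3c|3f|23|c8|b2|6a|6a|
→ t3 |c8|54|3c|3c|b2|3f|c4|23|

RES = [ 0xc8  0x54  0x3c  0x3c  0xb2  0x3f  0xc4  0x23 ]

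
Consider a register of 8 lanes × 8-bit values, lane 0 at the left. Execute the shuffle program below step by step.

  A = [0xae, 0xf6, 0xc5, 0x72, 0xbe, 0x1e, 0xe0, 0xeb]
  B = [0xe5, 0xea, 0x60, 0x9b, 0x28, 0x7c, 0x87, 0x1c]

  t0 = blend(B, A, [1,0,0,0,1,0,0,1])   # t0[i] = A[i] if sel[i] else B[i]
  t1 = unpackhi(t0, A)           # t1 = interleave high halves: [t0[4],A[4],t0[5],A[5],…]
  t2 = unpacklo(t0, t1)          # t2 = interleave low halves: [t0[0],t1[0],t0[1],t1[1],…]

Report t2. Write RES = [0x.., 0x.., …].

RES = [ 0xae  0xbe  0xea  0xbe  0x60  0x7c  0x9b  0x1e ]

t0 = [0xae, 0xea, 0x60, 0x9b, 0xbe, 0x7c, 0x87, 0xeb]
t1 = [0xbe, 0xbe, 0x7c, 0x1e, 0x87, 0xe0, 0xeb, 0xeb]
t2 = [0xae, 0xbe, 0xea, 0xbe, 0x60, 0x7c, 0x9b, 0x1e]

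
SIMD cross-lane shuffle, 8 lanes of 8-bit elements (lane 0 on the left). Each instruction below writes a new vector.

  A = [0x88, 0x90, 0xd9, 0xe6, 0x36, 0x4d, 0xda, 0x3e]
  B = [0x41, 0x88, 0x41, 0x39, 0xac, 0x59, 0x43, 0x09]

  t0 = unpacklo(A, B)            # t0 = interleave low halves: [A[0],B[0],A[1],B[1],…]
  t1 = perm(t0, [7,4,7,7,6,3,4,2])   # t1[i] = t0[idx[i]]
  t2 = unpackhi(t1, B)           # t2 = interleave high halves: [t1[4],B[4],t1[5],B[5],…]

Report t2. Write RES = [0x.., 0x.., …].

→ t0 |88|41|90|88|d9|41|e6|39|
→ t1 |39|d9|39|39|e6|88|d9|90|
→ t2 |e6|ac|88|59|d9|43|90|09|

RES = [ 0xe6  0xac  0x88  0x59  0xd9  0x43  0x90  0x09 ]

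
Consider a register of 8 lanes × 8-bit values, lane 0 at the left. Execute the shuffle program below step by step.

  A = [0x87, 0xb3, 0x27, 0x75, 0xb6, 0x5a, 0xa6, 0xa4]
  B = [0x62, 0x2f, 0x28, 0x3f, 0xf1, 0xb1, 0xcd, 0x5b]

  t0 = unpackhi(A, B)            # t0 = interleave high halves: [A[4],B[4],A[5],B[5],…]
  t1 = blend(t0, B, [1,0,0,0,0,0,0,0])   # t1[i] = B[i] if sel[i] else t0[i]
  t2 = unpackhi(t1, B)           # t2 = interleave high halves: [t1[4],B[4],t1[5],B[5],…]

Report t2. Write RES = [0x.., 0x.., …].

→ t0 |b6|f1|5a|b1|a6|cd|a4|5b|
→ t1 |62|f1|5a|b1|a6|cd|a4|5b|
→ t2 |a6|f1|cd|b1|a4|cd|5b|5b|

RES = [0xa6, 0xf1, 0xcd, 0xb1, 0xa4, 0xcd, 0x5b, 0x5b]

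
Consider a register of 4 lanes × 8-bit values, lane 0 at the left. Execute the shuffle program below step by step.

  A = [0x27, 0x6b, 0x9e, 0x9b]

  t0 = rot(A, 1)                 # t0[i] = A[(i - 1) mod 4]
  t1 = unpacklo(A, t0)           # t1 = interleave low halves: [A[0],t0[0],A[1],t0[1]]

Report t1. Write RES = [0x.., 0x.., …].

t0 = [0x9b, 0x27, 0x6b, 0x9e]
t1 = [0x27, 0x9b, 0x6b, 0x27]

RES = [ 0x27  0x9b  0x6b  0x27 ]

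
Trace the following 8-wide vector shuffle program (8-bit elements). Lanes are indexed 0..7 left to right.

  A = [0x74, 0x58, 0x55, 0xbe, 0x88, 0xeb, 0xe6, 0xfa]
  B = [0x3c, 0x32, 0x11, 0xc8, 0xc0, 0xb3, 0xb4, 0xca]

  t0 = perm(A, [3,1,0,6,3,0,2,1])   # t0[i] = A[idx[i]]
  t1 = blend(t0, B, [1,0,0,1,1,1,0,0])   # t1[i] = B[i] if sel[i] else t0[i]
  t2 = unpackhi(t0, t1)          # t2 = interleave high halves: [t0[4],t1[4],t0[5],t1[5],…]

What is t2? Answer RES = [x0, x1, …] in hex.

RES = [0xbe, 0xc0, 0x74, 0xb3, 0x55, 0x55, 0x58, 0x58]

t0 = [0xbe, 0x58, 0x74, 0xe6, 0xbe, 0x74, 0x55, 0x58]
t1 = [0x3c, 0x58, 0x74, 0xc8, 0xc0, 0xb3, 0x55, 0x58]
t2 = [0xbe, 0xc0, 0x74, 0xb3, 0x55, 0x55, 0x58, 0x58]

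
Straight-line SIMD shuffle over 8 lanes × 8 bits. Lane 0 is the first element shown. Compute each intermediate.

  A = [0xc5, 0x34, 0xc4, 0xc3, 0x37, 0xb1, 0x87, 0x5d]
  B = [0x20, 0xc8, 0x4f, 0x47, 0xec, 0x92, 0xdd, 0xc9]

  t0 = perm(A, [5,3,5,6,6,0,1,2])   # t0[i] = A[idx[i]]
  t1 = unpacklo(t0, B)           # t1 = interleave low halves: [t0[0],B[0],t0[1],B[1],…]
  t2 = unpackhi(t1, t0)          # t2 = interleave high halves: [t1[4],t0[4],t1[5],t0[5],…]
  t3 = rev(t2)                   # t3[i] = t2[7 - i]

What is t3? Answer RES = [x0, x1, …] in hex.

RES = [0xc4, 0x47, 0x34, 0x87, 0xc5, 0x4f, 0x87, 0xb1]

→ t0 |b1|c3|b1|87|87|c5|34|c4|
→ t1 |b1|20|c3|c8|b1|4f|87|47|
→ t2 |b1|87|4f|c5|87|34|47|c4|
→ t3 |c4|47|34|87|c5|4f|87|b1|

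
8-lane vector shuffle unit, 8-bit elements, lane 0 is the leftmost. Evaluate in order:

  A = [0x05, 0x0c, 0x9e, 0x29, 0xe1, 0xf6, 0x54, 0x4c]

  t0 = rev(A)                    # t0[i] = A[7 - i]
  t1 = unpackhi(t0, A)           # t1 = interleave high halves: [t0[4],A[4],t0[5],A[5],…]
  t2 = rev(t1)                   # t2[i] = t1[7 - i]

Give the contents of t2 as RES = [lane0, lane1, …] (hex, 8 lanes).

  t0: 4c 54 f6 e1 29 9e 0c 05
  t1: 29 e1 9e f6 0c 54 05 4c
  t2: 4c 05 54 0c f6 9e e1 29

RES = [ 0x4c  0x05  0x54  0x0c  0xf6  0x9e  0xe1  0x29 ]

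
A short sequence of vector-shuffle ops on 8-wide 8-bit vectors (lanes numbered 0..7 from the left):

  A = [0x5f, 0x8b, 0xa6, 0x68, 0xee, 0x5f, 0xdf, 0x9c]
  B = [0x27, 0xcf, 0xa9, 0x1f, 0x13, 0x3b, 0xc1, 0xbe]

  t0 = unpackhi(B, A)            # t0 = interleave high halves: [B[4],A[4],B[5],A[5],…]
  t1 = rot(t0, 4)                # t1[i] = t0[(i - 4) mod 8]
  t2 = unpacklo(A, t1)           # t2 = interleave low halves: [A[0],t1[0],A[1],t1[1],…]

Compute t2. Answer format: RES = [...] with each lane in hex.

→ t0 |13|ee|3b|5f|c1|df|be|9c|
→ t1 |c1|df|be|9c|13|ee|3b|5f|
→ t2 |5f|c1|8b|df|a6|be|68|9c|

RES = [0x5f, 0xc1, 0x8b, 0xdf, 0xa6, 0xbe, 0x68, 0x9c]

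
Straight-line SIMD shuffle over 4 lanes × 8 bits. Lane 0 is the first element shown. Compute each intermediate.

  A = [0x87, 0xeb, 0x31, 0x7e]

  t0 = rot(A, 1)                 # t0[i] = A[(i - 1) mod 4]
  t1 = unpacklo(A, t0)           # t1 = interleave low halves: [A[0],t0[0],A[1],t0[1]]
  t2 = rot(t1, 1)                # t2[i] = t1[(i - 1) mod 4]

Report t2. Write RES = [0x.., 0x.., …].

  t0: 7e 87 eb 31
  t1: 87 7e eb 87
  t2: 87 87 7e eb

RES = [0x87, 0x87, 0x7e, 0xeb]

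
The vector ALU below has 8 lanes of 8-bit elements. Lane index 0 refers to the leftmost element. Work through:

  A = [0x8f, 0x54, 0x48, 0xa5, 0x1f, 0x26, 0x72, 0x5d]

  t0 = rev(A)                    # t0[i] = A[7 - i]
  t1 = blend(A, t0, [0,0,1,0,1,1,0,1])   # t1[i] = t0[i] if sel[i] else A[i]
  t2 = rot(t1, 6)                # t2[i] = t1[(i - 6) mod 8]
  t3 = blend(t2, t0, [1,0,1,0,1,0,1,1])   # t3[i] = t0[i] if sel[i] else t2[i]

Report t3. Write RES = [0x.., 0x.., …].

RES = [ 0x5d  0xa5  0x26  0x48  0xa5  0x8f  0x54  0x8f ]

t0 = [0x5d, 0x72, 0x26, 0x1f, 0xa5, 0x48, 0x54, 0x8f]
t1 = [0x8f, 0x54, 0x26, 0xa5, 0xa5, 0x48, 0x72, 0x8f]
t2 = [0x26, 0xa5, 0xa5, 0x48, 0x72, 0x8f, 0x8f, 0x54]
t3 = [0x5d, 0xa5, 0x26, 0x48, 0xa5, 0x8f, 0x54, 0x8f]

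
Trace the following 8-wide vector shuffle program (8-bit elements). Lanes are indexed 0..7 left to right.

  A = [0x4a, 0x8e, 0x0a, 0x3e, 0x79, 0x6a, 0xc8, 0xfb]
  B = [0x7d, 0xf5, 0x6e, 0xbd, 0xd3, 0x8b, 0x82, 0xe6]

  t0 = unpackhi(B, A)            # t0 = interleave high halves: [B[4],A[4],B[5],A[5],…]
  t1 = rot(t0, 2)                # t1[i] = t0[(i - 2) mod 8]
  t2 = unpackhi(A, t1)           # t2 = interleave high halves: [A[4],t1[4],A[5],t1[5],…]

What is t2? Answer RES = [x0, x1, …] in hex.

RES = [ 0x79  0x8b  0x6a  0x6a  0xc8  0x82  0xfb  0xc8 ]

  t0: d3 79 8b 6a 82 c8 e6 fb
  t1: e6 fb d3 79 8b 6a 82 c8
  t2: 79 8b 6a 6a c8 82 fb c8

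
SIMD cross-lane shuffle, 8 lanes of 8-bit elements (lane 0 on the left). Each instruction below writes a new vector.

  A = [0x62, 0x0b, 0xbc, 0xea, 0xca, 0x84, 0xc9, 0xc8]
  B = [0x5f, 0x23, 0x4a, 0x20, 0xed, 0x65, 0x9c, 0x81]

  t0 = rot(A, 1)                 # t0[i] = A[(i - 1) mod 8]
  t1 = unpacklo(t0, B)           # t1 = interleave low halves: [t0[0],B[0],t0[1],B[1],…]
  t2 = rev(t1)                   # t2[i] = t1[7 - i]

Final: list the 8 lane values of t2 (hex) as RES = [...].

RES = [ 0x20  0xbc  0x4a  0x0b  0x23  0x62  0x5f  0xc8 ]

→ t0 |c8|62|0b|bc|ea|ca|84|c9|
→ t1 |c8|5f|62|23|0b|4a|bc|20|
→ t2 |20|bc|4a|0b|23|62|5f|c8|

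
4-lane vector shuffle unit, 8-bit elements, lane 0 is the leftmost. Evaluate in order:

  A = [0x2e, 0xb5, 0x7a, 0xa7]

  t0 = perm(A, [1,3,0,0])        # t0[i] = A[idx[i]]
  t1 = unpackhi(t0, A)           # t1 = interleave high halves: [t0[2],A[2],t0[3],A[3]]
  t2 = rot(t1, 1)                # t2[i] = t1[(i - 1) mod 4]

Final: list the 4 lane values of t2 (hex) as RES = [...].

RES = [0xa7, 0x2e, 0x7a, 0x2e]

→ t0 |b5|a7|2e|2e|
→ t1 |2e|7a|2e|a7|
→ t2 |a7|2e|7a|2e|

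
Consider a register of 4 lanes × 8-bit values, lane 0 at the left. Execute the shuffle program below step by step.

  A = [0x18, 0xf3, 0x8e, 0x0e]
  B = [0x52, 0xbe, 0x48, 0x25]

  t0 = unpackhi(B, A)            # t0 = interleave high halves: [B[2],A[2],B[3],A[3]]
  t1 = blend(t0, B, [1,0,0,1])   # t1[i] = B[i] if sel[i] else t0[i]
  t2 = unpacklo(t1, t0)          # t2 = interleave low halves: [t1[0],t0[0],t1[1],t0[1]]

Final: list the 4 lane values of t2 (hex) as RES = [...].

t0 = [0x48, 0x8e, 0x25, 0x0e]
t1 = [0x52, 0x8e, 0x25, 0x25]
t2 = [0x52, 0x48, 0x8e, 0x8e]

RES = [0x52, 0x48, 0x8e, 0x8e]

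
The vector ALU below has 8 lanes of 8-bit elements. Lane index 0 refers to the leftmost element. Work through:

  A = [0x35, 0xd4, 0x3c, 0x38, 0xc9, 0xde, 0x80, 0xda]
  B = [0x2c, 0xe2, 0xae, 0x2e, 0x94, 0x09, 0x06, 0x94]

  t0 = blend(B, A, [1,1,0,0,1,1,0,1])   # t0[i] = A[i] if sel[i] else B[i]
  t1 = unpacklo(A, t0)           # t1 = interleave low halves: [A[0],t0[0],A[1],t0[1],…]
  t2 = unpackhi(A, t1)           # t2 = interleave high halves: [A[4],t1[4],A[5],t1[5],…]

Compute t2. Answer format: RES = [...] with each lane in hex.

→ t0 |35|d4|ae|2e|c9|de|06|da|
→ t1 |35|35|d4|d4|3c|ae|38|2e|
→ t2 |c9|3c|de|ae|80|38|da|2e|

RES = [ 0xc9  0x3c  0xde  0xae  0x80  0x38  0xda  0x2e ]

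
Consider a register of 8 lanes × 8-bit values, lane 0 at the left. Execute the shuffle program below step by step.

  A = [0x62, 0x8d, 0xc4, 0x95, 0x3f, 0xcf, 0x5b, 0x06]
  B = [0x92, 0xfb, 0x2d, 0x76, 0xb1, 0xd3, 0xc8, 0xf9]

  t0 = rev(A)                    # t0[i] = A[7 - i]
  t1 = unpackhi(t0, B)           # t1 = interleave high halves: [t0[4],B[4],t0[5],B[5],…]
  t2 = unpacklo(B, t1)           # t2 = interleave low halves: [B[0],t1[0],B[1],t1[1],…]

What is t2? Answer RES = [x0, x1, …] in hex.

RES = [0x92, 0x95, 0xfb, 0xb1, 0x2d, 0xc4, 0x76, 0xd3]

→ t0 |06|5b|cf|3f|95|c4|8d|62|
→ t1 |95|b1|c4|d3|8d|c8|62|f9|
→ t2 |92|95|fb|b1|2d|c4|76|d3|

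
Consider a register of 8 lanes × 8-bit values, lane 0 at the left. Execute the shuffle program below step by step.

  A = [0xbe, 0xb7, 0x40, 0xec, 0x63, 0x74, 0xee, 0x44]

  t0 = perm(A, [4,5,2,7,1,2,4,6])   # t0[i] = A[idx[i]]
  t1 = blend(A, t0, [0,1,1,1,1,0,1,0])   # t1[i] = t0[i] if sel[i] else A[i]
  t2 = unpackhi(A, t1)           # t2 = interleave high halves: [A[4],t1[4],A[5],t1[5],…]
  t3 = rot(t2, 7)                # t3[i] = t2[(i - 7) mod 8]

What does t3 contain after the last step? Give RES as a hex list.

RES = [ 0xb7  0x74  0x74  0xee  0x63  0x44  0x44  0x63 ]

  t0: 63 74 40 44 b7 40 63 ee
  t1: be 74 40 44 b7 74 63 44
  t2: 63 b7 74 74 ee 63 44 44
  t3: b7 74 74 ee 63 44 44 63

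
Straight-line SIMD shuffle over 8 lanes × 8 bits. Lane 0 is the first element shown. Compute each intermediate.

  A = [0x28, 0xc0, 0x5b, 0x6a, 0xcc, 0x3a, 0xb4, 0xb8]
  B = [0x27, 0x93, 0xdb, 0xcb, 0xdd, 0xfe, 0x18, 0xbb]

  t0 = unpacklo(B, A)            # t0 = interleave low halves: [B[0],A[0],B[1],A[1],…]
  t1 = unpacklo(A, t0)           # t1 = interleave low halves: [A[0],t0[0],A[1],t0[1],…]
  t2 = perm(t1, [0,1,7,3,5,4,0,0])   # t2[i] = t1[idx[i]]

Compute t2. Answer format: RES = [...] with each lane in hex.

  t0: 27 28 93 c0 db 5b cb 6a
  t1: 28 27 c0 28 5b 93 6a c0
  t2: 28 27 c0 28 93 5b 28 28

RES = [ 0x28  0x27  0xc0  0x28  0x93  0x5b  0x28  0x28 ]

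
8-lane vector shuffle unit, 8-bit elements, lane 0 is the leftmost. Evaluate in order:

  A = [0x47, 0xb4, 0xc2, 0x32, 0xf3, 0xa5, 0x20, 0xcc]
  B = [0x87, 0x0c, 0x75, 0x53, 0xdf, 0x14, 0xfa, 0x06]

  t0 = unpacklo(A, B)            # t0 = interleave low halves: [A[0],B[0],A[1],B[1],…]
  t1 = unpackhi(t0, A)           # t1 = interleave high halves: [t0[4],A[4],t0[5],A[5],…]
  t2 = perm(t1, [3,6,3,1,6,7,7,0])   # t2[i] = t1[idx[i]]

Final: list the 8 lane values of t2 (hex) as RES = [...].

RES = [0xa5, 0x53, 0xa5, 0xf3, 0x53, 0xcc, 0xcc, 0xc2]

  t0: 47 87 b4 0c c2 75 32 53
  t1: c2 f3 75 a5 32 20 53 cc
  t2: a5 53 a5 f3 53 cc cc c2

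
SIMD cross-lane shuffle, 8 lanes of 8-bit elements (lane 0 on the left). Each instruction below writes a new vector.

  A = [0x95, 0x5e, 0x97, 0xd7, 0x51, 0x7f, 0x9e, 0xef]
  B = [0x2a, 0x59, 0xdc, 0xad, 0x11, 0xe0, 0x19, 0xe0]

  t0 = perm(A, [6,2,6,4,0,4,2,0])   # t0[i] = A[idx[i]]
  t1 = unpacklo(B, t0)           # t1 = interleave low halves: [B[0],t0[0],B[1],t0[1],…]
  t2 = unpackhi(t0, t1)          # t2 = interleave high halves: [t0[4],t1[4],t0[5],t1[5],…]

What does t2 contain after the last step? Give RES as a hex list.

t0 = [0x9e, 0x97, 0x9e, 0x51, 0x95, 0x51, 0x97, 0x95]
t1 = [0x2a, 0x9e, 0x59, 0x97, 0xdc, 0x9e, 0xad, 0x51]
t2 = [0x95, 0xdc, 0x51, 0x9e, 0x97, 0xad, 0x95, 0x51]

RES = [0x95, 0xdc, 0x51, 0x9e, 0x97, 0xad, 0x95, 0x51]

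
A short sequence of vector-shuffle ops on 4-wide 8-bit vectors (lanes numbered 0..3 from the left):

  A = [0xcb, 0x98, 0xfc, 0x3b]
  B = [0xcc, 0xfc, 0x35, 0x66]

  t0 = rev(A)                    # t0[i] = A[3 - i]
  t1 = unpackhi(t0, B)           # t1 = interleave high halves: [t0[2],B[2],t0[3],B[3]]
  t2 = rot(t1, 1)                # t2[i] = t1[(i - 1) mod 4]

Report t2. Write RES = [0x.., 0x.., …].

t0 = [0x3b, 0xfc, 0x98, 0xcb]
t1 = [0x98, 0x35, 0xcb, 0x66]
t2 = [0x66, 0x98, 0x35, 0xcb]

RES = [0x66, 0x98, 0x35, 0xcb]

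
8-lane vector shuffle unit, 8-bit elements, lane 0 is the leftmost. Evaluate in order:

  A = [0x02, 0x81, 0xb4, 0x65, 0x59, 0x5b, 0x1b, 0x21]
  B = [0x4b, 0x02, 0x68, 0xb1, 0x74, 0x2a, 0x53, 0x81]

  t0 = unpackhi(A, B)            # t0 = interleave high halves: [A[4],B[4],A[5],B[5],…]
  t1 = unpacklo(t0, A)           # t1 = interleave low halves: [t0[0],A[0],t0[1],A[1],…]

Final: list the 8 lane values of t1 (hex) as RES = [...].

RES = [0x59, 0x02, 0x74, 0x81, 0x5b, 0xb4, 0x2a, 0x65]

→ t0 |59|74|5b|2a|1b|53|21|81|
→ t1 |59|02|74|81|5b|b4|2a|65|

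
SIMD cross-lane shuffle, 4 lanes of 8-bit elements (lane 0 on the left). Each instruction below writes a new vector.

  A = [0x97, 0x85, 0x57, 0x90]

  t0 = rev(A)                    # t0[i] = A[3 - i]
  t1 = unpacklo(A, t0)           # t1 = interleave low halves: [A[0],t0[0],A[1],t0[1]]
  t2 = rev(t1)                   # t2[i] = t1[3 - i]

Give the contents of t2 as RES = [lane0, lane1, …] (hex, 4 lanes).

  t0: 90 57 85 97
  t1: 97 90 85 57
  t2: 57 85 90 97

RES = [0x57, 0x85, 0x90, 0x97]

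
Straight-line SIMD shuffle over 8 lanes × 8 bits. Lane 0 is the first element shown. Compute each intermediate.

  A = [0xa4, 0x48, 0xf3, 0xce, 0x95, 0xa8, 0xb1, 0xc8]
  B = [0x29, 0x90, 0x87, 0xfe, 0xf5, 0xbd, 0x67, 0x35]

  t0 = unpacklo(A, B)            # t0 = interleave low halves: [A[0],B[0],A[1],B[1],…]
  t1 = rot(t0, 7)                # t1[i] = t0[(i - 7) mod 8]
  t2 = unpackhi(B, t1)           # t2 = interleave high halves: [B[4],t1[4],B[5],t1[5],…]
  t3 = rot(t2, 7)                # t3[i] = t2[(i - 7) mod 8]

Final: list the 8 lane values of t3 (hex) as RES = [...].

RES = [0x87, 0xbd, 0xce, 0x67, 0xfe, 0x35, 0xa4, 0xf5]

t0 = [0xa4, 0x29, 0x48, 0x90, 0xf3, 0x87, 0xce, 0xfe]
t1 = [0x29, 0x48, 0x90, 0xf3, 0x87, 0xce, 0xfe, 0xa4]
t2 = [0xf5, 0x87, 0xbd, 0xce, 0x67, 0xfe, 0x35, 0xa4]
t3 = [0x87, 0xbd, 0xce, 0x67, 0xfe, 0x35, 0xa4, 0xf5]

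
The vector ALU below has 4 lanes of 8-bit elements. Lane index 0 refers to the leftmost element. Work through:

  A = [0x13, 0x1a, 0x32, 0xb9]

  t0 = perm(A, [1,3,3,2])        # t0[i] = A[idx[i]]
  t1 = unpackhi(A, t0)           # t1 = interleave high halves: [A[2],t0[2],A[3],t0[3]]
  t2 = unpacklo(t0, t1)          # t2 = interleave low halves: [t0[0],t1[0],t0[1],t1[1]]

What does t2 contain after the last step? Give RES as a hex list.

  t0: 1a b9 b9 32
  t1: 32 b9 b9 32
  t2: 1a 32 b9 b9

RES = [ 0x1a  0x32  0xb9  0xb9 ]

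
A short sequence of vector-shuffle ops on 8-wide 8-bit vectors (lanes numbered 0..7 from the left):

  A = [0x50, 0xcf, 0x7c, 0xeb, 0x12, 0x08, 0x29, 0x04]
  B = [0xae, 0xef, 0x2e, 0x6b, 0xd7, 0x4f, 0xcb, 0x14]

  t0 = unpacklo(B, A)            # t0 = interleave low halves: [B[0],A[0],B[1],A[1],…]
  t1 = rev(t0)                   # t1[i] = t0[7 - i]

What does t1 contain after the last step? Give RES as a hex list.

t0 = [0xae, 0x50, 0xef, 0xcf, 0x2e, 0x7c, 0x6b, 0xeb]
t1 = [0xeb, 0x6b, 0x7c, 0x2e, 0xcf, 0xef, 0x50, 0xae]

RES = [0xeb, 0x6b, 0x7c, 0x2e, 0xcf, 0xef, 0x50, 0xae]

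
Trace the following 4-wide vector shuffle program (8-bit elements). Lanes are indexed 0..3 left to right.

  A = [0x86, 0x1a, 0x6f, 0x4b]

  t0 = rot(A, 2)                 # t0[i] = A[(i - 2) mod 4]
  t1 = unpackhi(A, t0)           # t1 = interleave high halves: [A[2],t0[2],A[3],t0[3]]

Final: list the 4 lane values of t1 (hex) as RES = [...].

  t0: 6f 4b 86 1a
  t1: 6f 86 4b 1a

RES = [0x6f, 0x86, 0x4b, 0x1a]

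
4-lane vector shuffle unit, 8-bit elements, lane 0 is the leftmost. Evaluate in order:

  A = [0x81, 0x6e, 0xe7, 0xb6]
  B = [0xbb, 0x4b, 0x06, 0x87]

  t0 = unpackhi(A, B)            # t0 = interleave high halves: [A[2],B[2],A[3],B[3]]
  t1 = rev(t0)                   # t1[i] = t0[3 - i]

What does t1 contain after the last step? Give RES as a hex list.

RES = [0x87, 0xb6, 0x06, 0xe7]

t0 = [0xe7, 0x06, 0xb6, 0x87]
t1 = [0x87, 0xb6, 0x06, 0xe7]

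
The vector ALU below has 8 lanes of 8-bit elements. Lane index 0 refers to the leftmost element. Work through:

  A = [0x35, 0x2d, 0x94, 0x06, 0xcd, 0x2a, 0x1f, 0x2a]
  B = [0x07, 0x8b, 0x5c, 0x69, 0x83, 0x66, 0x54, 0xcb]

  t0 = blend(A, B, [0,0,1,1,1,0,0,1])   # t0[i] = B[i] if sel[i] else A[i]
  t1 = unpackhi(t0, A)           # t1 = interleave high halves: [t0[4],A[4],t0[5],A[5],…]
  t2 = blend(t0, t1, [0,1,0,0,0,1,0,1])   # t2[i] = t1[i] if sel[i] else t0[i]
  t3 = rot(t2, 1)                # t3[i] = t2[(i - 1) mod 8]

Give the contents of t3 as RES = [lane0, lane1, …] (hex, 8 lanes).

  t0: 35 2d 5c 69 83 2a 1f cb
  t1: 83 cd 2a 2a 1f 1f cb 2a
  t2: 35 cd 5c 69 83 1f 1f 2a
  t3: 2a 35 cd 5c 69 83 1f 1f

RES = [0x2a, 0x35, 0xcd, 0x5c, 0x69, 0x83, 0x1f, 0x1f]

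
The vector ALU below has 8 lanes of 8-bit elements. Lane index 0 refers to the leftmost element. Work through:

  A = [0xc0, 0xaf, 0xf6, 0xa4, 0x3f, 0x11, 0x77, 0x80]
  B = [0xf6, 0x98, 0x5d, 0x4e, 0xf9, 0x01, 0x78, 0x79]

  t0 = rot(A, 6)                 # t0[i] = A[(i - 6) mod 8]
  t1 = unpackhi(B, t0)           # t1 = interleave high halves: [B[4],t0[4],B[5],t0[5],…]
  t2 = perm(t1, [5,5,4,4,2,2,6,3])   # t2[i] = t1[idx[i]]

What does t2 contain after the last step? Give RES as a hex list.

→ t0 |f6|a4|3f|11|77|80|c0|af|
→ t1 |f9|77|01|80|78|c0|79|af|
→ t2 |c0|c0|78|78|01|01|79|80|

RES = [0xc0, 0xc0, 0x78, 0x78, 0x01, 0x01, 0x79, 0x80]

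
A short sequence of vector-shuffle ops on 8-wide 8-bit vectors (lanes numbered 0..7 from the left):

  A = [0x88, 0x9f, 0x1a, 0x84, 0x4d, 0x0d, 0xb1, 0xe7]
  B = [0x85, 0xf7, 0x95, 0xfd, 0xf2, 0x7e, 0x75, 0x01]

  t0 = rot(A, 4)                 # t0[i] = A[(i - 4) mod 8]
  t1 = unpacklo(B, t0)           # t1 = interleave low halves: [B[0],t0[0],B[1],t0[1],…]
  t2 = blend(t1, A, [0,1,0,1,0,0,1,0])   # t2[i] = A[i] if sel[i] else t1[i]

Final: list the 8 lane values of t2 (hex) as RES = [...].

RES = [0x85, 0x9f, 0xf7, 0x84, 0x95, 0xb1, 0xb1, 0xe7]

  t0: 4d 0d b1 e7 88 9f 1a 84
  t1: 85 4d f7 0d 95 b1 fd e7
  t2: 85 9f f7 84 95 b1 b1 e7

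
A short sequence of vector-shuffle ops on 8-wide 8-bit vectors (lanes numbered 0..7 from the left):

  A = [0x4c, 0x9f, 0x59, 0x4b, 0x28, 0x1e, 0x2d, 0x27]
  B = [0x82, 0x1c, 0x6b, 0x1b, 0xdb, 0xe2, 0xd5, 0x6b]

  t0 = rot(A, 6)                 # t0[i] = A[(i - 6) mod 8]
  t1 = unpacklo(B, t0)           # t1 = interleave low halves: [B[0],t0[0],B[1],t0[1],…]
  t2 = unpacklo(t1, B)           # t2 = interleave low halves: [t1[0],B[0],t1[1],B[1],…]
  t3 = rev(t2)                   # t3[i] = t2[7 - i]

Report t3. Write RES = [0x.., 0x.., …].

→ t0 |59|4b|28|1e|2d|27|4c|9f|
→ t1 |82|59|1c|4b|6b|28|1b|1e|
→ t2 |82|82|59|1c|1c|6b|4b|1b|
→ t3 |1b|4b|6b|1c|1c|59|82|82|

RES = [0x1b, 0x4b, 0x6b, 0x1c, 0x1c, 0x59, 0x82, 0x82]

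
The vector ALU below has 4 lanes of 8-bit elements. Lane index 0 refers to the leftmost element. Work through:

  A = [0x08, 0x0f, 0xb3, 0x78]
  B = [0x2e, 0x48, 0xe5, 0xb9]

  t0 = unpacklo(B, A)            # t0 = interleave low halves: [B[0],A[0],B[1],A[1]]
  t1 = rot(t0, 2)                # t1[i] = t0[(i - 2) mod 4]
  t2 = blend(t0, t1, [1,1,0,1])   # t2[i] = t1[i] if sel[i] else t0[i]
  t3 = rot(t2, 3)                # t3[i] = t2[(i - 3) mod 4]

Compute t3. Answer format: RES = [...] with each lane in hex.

  t0: 2e 08 48 0f
  t1: 48 0f 2e 08
  t2: 48 0f 48 08
  t3: 0f 48 08 48

RES = [0x0f, 0x48, 0x08, 0x48]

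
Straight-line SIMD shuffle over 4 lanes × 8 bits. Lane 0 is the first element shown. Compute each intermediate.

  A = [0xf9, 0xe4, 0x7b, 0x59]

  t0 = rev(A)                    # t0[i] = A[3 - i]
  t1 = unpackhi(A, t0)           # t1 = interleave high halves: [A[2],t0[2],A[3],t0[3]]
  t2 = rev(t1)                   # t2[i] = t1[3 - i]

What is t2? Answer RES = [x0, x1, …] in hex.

RES = [0xf9, 0x59, 0xe4, 0x7b]

→ t0 |59|7b|e4|f9|
→ t1 |7b|e4|59|f9|
→ t2 |f9|59|e4|7b|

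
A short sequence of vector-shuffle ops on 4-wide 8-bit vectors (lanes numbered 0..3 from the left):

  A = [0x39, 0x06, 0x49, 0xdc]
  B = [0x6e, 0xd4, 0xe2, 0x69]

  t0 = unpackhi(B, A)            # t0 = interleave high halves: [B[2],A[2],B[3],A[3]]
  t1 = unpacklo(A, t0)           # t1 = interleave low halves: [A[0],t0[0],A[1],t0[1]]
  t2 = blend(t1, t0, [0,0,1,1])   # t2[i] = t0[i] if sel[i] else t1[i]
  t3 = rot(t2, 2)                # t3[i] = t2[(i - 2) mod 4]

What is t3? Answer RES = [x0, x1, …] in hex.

t0 = [0xe2, 0x49, 0x69, 0xdc]
t1 = [0x39, 0xe2, 0x06, 0x49]
t2 = [0x39, 0xe2, 0x69, 0xdc]
t3 = [0x69, 0xdc, 0x39, 0xe2]

RES = [ 0x69  0xdc  0x39  0xe2 ]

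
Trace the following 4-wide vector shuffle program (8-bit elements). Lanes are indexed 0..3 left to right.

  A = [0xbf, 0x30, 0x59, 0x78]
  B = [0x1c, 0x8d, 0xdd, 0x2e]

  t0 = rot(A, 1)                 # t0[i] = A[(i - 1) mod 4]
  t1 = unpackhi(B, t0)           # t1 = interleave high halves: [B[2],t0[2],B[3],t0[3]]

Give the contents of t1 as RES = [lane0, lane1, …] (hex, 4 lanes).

RES = [ 0xdd  0x30  0x2e  0x59 ]

  t0: 78 bf 30 59
  t1: dd 30 2e 59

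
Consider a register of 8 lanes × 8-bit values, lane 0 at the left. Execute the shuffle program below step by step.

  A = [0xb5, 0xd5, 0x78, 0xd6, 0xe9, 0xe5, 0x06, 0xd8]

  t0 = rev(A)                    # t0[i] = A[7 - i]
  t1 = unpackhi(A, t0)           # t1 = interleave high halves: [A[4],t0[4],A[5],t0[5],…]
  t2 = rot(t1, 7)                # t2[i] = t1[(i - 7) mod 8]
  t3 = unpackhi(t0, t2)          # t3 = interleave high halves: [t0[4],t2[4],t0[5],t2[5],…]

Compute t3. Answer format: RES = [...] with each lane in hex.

  t0: d8 06 e5 e9 d6 78 d5 b5
  t1: e9 d6 e5 78 06 d5 d8 b5
  t2: d6 e5 78 06 d5 d8 b5 e9
  t3: d6 d5 78 d8 d5 b5 b5 e9

RES = [0xd6, 0xd5, 0x78, 0xd8, 0xd5, 0xb5, 0xb5, 0xe9]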